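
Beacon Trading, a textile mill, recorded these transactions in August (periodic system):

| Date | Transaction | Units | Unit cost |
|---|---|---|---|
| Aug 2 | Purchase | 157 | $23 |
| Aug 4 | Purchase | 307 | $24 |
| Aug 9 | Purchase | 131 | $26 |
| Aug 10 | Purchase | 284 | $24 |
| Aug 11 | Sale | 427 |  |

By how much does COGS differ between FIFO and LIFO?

FIFO COGS: 157 @ $23 + 270 @ $24 = $10,091
LIFO COGS: 284 @ $24 + 131 @ $26 + 12 @ $24 = $10,510
Difference = |$10,091 − $10,510| = $419

$419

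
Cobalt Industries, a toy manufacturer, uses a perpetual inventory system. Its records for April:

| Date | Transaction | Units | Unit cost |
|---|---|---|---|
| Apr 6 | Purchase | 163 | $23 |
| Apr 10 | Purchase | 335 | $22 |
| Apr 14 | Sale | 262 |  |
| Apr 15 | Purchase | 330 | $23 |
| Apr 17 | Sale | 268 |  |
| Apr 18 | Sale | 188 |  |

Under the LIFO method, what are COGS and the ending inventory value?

Apr 14, 262 sold [LIFO — newest first]: 262 @ $22 = $5,764
Apr 17, 268 sold [LIFO — newest first]: 268 @ $23 = $6,164
Apr 18, 188 sold [LIFO — newest first]: 62 @ $23 + 73 @ $22 + 53 @ $23 = $4,251
Total COGS = $5,764 + $6,164 + $4,251 = $16,179
Ending inventory: 110 @ $23 = $2,530

COGS = $16,179; ending inventory = $2,530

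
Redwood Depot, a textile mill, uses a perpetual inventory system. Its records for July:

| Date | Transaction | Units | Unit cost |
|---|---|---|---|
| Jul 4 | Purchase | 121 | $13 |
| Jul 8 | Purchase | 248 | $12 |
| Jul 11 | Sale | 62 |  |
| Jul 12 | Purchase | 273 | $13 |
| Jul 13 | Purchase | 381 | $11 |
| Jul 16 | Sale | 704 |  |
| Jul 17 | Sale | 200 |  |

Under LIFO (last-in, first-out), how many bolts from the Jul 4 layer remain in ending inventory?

57

Jul 11, 62 sold [LIFO — newest first]: 62 @ $12 = $744
Jul 16, 704 sold [LIFO — newest first]: 381 @ $11 + 273 @ $13 + 50 @ $12 = $8,340
Jul 17, 200 sold [LIFO — newest first]: 136 @ $12 + 64 @ $13 = $2,464
Total COGS = $744 + $8,340 + $2,464 = $11,548
Ending inventory: 57 @ $13 = $741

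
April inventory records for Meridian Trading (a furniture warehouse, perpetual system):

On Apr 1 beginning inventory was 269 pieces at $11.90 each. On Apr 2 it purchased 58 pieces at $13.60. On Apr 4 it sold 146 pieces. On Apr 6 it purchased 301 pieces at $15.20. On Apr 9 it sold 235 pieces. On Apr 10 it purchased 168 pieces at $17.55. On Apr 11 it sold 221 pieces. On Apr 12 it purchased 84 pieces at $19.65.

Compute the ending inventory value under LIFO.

Ending inventory = $4,002.10

Apr 4, 146 sold [LIFO — newest first]: 58 @ $13.60 + 88 @ $11.90 = $1,836.00
Apr 9, 235 sold [LIFO — newest first]: 235 @ $15.20 = $3,572.00
Apr 11, 221 sold [LIFO — newest first]: 168 @ $17.55 + 53 @ $15.20 = $3,754.00
Total COGS = $1,836.00 + $3,572.00 + $3,754.00 = $9,162.00
Ending inventory: 181 @ $11.90 + 13 @ $15.20 + 84 @ $19.65 = $4,002.10
Check: goods available $13,164.10 = COGS $9,162.00 + ending $4,002.10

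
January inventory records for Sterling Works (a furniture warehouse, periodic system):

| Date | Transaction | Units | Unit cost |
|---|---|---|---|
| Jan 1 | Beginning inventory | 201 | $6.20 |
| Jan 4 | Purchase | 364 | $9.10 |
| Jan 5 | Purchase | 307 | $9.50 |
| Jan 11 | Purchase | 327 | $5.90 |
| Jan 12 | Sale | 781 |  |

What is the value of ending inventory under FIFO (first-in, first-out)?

Ending inventory = $2,793.80

Jan 12, 781 sold [FIFO — oldest first]: 201 @ $6.20 + 364 @ $9.10 + 216 @ $9.50 = $6,610.60
Ending inventory: 91 @ $9.50 + 327 @ $5.90 = $2,793.80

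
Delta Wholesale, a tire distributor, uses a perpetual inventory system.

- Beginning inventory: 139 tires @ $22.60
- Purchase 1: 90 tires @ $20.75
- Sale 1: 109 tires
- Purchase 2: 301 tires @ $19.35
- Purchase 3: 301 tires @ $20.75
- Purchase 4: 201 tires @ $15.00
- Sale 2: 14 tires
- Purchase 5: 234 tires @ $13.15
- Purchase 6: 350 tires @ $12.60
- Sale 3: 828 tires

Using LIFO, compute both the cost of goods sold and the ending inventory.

COGS = $13,981.75; ending inventory = $13,599.35

Sale 1 (109) [LIFO — newest first]: 90 @ $20.75 + 19 @ $22.60 = $2,296.90
Sale 2 (14) [LIFO — newest first]: 14 @ $15.00 = $210.00
Sale 3 (828) [LIFO — newest first]: 350 @ $12.60 + 234 @ $13.15 + 187 @ $15.00 + 57 @ $20.75 = $11,474.85
Total COGS = $2,296.90 + $210.00 + $11,474.85 = $13,981.75
Ending inventory: 120 @ $22.60 + 301 @ $19.35 + 244 @ $20.75 = $13,599.35
Check: goods available $27,581.10 = COGS $13,981.75 + ending $13,599.35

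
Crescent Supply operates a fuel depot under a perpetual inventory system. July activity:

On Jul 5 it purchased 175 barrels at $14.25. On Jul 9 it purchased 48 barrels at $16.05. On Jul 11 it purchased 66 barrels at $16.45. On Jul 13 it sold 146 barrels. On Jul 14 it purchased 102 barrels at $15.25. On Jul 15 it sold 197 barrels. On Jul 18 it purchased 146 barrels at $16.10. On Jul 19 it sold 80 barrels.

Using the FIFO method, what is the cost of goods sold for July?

Jul 13, 146 sold [FIFO — oldest first]: 146 @ $14.25 = $2,080.50
Jul 15, 197 sold [FIFO — oldest first]: 29 @ $14.25 + 48 @ $16.05 + 66 @ $16.45 + 54 @ $15.25 = $3,092.85
Jul 19, 80 sold [FIFO — oldest first]: 48 @ $15.25 + 32 @ $16.10 = $1,247.20
Total COGS = $2,080.50 + $3,092.85 + $1,247.20 = $6,420.55
Ending inventory: 114 @ $16.10 = $1,835.40

COGS = $6,420.55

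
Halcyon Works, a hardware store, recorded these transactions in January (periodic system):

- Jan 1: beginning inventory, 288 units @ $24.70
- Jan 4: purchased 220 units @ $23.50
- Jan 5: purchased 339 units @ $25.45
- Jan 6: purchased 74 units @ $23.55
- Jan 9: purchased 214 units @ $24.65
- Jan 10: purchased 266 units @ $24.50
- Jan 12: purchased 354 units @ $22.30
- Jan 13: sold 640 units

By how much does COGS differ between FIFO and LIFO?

$738.80

FIFO COGS: 288 @ $24.70 + 220 @ $23.50 + 132 @ $25.45 = $15,643.00
LIFO COGS: 354 @ $22.30 + 266 @ $24.50 + 20 @ $24.65 = $14,904.20
Difference = |$15,643.00 − $14,904.20| = $738.80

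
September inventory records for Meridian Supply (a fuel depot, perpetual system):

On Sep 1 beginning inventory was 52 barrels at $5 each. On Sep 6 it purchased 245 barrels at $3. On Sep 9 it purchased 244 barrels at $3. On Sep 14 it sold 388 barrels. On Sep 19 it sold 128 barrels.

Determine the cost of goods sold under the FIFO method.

COGS = $1,652

Sep 14, 388 sold [FIFO — oldest first]: 52 @ $5 + 245 @ $3 + 91 @ $3 = $1,268
Sep 19, 128 sold [FIFO — oldest first]: 128 @ $3 = $384
Total COGS = $1,268 + $384 = $1,652
Ending inventory: 25 @ $3 = $75
Check: goods available $1,727 = COGS $1,652 + ending $75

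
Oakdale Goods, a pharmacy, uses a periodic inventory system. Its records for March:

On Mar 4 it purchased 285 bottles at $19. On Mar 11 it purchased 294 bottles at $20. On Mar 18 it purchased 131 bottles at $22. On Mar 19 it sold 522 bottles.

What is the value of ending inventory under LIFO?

Mar 19, 522 sold [LIFO — newest first]: 131 @ $22 + 294 @ $20 + 97 @ $19 = $10,605
Ending inventory: 188 @ $19 = $3,572
Check: goods available $14,177 = COGS $10,605 + ending $3,572

Ending inventory = $3,572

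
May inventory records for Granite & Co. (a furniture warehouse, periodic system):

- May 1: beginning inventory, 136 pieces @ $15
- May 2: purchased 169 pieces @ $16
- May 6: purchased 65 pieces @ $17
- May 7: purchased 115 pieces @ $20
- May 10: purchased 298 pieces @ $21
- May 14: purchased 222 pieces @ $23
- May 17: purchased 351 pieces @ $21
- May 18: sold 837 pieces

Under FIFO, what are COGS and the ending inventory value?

May 18, 837 sold [FIFO — oldest first]: 136 @ $15 + 169 @ $16 + 65 @ $17 + 115 @ $20 + 298 @ $21 + 54 @ $23 = $15,649
Ending inventory: 168 @ $23 + 351 @ $21 = $11,235

COGS = $15,649; ending inventory = $11,235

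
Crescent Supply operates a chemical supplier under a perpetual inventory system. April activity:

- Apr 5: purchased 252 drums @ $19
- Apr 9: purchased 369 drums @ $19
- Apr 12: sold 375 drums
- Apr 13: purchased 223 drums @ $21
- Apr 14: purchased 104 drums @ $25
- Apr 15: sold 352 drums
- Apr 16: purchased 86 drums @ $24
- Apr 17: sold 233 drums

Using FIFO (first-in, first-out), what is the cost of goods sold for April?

COGS = $19,370

Apr 12, 375 sold [FIFO — oldest first]: 252 @ $19 + 123 @ $19 = $7,125
Apr 15, 352 sold [FIFO — oldest first]: 246 @ $19 + 106 @ $21 = $6,900
Apr 17, 233 sold [FIFO — oldest first]: 117 @ $21 + 104 @ $25 + 12 @ $24 = $5,345
Total COGS = $7,125 + $6,900 + $5,345 = $19,370
Ending inventory: 74 @ $24 = $1,776
Check: goods available $21,146 = COGS $19,370 + ending $1,776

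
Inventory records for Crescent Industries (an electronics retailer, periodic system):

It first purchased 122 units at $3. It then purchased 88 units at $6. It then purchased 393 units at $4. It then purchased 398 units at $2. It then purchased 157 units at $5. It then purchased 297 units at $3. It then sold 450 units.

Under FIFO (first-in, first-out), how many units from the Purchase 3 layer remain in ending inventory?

Sale 1 (450) [FIFO — oldest first]: 122 @ $3 + 88 @ $6 + 240 @ $4 = $1,854
Ending inventory: 153 @ $4 + 398 @ $2 + 157 @ $5 + 297 @ $3 = $3,084

153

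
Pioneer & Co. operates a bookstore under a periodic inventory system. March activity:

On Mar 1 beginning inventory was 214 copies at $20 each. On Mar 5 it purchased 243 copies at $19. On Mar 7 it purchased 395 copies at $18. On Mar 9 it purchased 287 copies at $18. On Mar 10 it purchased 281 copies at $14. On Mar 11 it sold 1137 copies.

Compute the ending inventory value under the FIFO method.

Ending inventory = $3,970

Mar 11, 1137 sold [FIFO — oldest first]: 214 @ $20 + 243 @ $19 + 395 @ $18 + 285 @ $18 = $21,137
Ending inventory: 2 @ $18 + 281 @ $14 = $3,970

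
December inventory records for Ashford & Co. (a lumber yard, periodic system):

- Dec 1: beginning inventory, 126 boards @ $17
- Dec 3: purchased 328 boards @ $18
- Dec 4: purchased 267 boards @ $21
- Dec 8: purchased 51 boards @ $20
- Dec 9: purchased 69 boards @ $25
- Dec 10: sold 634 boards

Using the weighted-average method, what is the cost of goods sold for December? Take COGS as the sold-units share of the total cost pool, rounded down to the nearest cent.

COGS = $12,361.86

Dec 10, sell 634: 634/841 × $16,398.00 → $12,361.86
Ending inventory (cost pool remaining) = $4,036.14
Check: goods available $16,398.00 = COGS $12,361.86 + ending $4,036.14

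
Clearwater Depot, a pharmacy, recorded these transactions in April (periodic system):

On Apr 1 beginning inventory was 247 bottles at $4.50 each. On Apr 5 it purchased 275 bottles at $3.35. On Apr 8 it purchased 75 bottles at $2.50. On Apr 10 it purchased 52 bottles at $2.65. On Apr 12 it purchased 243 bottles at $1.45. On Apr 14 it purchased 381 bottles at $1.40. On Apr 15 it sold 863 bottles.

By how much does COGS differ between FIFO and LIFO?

FIFO COGS: 247 @ $4.50 + 275 @ $3.35 + 75 @ $2.50 + 52 @ $2.65 + 214 @ $1.45 = $2,668.35
LIFO COGS: 381 @ $1.40 + 243 @ $1.45 + 52 @ $2.65 + 75 @ $2.50 + 112 @ $3.35 = $1,586.25
Difference = |$2,668.35 − $1,586.25| = $1,082.10

$1,082.10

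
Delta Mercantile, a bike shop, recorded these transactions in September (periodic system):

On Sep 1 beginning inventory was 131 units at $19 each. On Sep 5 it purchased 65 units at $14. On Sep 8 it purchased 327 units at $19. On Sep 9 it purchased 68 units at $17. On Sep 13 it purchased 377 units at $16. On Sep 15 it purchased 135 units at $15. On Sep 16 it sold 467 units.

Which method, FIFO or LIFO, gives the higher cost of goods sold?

FIFO

FIFO COGS: 131 @ $19 + 65 @ $14 + 271 @ $19 = $8,548
LIFO COGS: 135 @ $15 + 332 @ $16 = $7,337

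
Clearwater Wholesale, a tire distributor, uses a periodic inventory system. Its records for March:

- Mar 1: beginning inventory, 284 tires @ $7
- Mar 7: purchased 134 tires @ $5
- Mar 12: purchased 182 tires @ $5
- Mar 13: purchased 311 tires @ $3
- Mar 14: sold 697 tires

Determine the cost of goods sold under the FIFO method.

COGS = $3,859

Mar 14, 697 sold [FIFO — oldest first]: 284 @ $7 + 134 @ $5 + 182 @ $5 + 97 @ $3 = $3,859
Ending inventory: 214 @ $3 = $642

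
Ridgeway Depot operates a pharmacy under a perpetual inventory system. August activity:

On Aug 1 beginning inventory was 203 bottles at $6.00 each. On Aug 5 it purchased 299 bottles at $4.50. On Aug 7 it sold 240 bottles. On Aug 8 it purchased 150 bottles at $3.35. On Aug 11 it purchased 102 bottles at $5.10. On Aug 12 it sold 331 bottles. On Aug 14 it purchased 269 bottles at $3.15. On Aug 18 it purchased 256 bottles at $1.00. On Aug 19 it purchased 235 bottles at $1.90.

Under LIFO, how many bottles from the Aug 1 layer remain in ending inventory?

183

Aug 7, 240 sold [LIFO — newest first]: 240 @ $4.50 = $1,080.00
Aug 12, 331 sold [LIFO — newest first]: 102 @ $5.10 + 150 @ $3.35 + 59 @ $4.50 + 20 @ $6.00 = $1,408.20
Total COGS = $1,080.00 + $1,408.20 = $2,488.20
Ending inventory: 183 @ $6.00 + 269 @ $3.15 + 256 @ $1.00 + 235 @ $1.90 = $2,647.85
Check: goods available $5,136.05 = COGS $2,488.20 + ending $2,647.85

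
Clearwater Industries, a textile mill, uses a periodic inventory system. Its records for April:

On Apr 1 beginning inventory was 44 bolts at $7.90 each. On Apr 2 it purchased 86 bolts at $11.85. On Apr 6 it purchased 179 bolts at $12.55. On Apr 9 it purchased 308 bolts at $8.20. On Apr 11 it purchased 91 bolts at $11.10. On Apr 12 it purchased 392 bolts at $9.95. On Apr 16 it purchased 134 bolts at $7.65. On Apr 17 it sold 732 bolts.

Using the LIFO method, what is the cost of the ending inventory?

Apr 17, 732 sold [LIFO — newest first]: 134 @ $7.65 + 392 @ $9.95 + 91 @ $11.10 + 115 @ $8.20 = $6,878.60
Ending inventory: 44 @ $7.90 + 86 @ $11.85 + 179 @ $12.55 + 193 @ $8.20 = $5,195.75
Check: goods available $12,074.35 = COGS $6,878.60 + ending $5,195.75

Ending inventory = $5,195.75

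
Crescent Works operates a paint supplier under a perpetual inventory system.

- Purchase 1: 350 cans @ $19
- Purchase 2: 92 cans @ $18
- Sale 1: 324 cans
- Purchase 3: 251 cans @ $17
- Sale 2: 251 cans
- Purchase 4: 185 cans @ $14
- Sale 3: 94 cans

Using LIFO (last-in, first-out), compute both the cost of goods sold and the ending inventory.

Sale 1 (324) [LIFO — newest first]: 92 @ $18 + 232 @ $19 = $6,064
Sale 2 (251) [LIFO — newest first]: 251 @ $17 = $4,267
Sale 3 (94) [LIFO — newest first]: 94 @ $14 = $1,316
Total COGS = $6,064 + $4,267 + $1,316 = $11,647
Ending inventory: 118 @ $19 + 91 @ $14 = $3,516

COGS = $11,647; ending inventory = $3,516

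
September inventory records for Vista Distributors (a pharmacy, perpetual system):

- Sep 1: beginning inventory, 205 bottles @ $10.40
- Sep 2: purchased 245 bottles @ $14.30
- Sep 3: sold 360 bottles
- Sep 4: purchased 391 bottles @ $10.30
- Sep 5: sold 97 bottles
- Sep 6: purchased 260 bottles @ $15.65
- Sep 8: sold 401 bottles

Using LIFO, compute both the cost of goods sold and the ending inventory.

Sep 3, 360 sold [LIFO — newest first]: 245 @ $14.30 + 115 @ $10.40 = $4,699.50
Sep 5, 97 sold [LIFO — newest first]: 97 @ $10.30 = $999.10
Sep 8, 401 sold [LIFO — newest first]: 260 @ $15.65 + 141 @ $10.30 = $5,521.30
Total COGS = $4,699.50 + $999.10 + $5,521.30 = $11,219.90
Ending inventory: 90 @ $10.40 + 153 @ $10.30 = $2,511.90
Check: goods available $13,731.80 = COGS $11,219.90 + ending $2,511.90

COGS = $11,219.90; ending inventory = $2,511.90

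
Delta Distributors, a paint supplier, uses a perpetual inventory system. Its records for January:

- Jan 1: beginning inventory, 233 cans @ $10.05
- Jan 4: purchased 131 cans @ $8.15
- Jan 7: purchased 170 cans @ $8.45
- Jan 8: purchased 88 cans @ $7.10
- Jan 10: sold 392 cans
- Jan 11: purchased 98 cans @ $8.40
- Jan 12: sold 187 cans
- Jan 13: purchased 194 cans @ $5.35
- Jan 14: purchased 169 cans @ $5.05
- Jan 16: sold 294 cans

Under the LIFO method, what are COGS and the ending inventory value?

COGS = $6,398.95; ending inventory = $1,786.20

Jan 10, 392 sold [LIFO — newest first]: 88 @ $7.10 + 170 @ $8.45 + 131 @ $8.15 + 3 @ $10.05 = $3,159.10
Jan 12, 187 sold [LIFO — newest first]: 98 @ $8.40 + 89 @ $10.05 = $1,717.65
Jan 16, 294 sold [LIFO — newest first]: 169 @ $5.05 + 125 @ $5.35 = $1,522.20
Total COGS = $3,159.10 + $1,717.65 + $1,522.20 = $6,398.95
Ending inventory: 141 @ $10.05 + 69 @ $5.35 = $1,786.20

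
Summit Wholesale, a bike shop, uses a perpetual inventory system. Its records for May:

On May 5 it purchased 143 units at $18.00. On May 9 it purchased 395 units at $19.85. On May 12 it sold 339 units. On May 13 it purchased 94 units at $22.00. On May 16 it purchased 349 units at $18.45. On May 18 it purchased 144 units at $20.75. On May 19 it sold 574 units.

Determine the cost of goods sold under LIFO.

May 12, 339 sold [LIFO — newest first]: 339 @ $19.85 = $6,729.15
May 19, 574 sold [LIFO — newest first]: 144 @ $20.75 + 349 @ $18.45 + 81 @ $22.00 = $11,209.05
Total COGS = $6,729.15 + $11,209.05 = $17,938.20
Ending inventory: 143 @ $18.00 + 56 @ $19.85 + 13 @ $22.00 = $3,971.60

COGS = $17,938.20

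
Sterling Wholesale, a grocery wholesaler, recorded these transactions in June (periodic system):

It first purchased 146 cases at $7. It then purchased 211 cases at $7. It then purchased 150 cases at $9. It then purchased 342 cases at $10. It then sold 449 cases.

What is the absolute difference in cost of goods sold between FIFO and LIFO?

FIFO COGS: 146 @ $7 + 211 @ $7 + 92 @ $9 = $3,327
LIFO COGS: 342 @ $10 + 107 @ $9 = $4,383
Difference = |$3,327 − $4,383| = $1,056

$1,056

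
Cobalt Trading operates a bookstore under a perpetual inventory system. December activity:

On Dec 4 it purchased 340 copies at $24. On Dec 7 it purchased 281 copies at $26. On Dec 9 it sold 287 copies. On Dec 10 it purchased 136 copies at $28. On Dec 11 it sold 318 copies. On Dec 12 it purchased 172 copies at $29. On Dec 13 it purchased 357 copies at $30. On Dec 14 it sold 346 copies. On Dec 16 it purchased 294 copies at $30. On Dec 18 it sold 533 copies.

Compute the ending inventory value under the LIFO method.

Ending inventory = $2,304

Dec 9, 287 sold [LIFO — newest first]: 281 @ $26 + 6 @ $24 = $7,450
Dec 11, 318 sold [LIFO — newest first]: 136 @ $28 + 182 @ $24 = $8,176
Dec 14, 346 sold [LIFO — newest first]: 346 @ $30 = $10,380
Dec 18, 533 sold [LIFO — newest first]: 294 @ $30 + 11 @ $30 + 172 @ $29 + 56 @ $24 = $15,482
Total COGS = $7,450 + $8,176 + $10,380 + $15,482 = $41,488
Ending inventory: 96 @ $24 = $2,304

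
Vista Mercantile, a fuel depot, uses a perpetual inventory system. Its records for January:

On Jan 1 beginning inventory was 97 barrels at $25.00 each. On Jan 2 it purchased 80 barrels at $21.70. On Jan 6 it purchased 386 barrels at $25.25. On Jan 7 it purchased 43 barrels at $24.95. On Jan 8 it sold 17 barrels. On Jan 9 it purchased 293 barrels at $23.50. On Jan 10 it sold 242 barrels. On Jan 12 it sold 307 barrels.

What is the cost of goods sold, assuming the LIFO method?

Jan 8, 17 sold [LIFO — newest first]: 17 @ $24.95 = $424.15
Jan 10, 242 sold [LIFO — newest first]: 242 @ $23.50 = $5,687.00
Jan 12, 307 sold [LIFO — newest first]: 51 @ $23.50 + 26 @ $24.95 + 230 @ $25.25 = $7,654.70
Total COGS = $424.15 + $5,687.00 + $7,654.70 = $13,765.85
Ending inventory: 97 @ $25.00 + 80 @ $21.70 + 156 @ $25.25 = $8,100.00
Check: goods available $21,865.85 = COGS $13,765.85 + ending $8,100.00

COGS = $13,765.85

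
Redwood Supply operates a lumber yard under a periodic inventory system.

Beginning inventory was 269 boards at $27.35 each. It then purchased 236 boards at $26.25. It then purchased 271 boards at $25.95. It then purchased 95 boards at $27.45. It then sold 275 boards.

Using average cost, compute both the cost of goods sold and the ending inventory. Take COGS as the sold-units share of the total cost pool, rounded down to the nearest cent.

Sale 1, sell 275: 275/871 × $23,192.35 → $7,322.49
Ending inventory (cost pool remaining) = $15,869.86

COGS = $7,322.49; ending inventory = $15,869.86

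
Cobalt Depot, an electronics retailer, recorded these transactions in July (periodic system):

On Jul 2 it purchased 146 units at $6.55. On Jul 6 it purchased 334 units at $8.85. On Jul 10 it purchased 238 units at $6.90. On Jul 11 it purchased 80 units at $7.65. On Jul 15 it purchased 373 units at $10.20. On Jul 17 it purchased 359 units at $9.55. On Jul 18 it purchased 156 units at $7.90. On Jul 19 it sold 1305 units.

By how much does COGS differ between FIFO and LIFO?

$345.10

FIFO COGS: 146 @ $6.55 + 334 @ $8.85 + 238 @ $6.90 + 80 @ $7.65 + 373 @ $10.20 + 134 @ $9.55 = $11,250.70
LIFO COGS: 156 @ $7.90 + 359 @ $9.55 + 373 @ $10.20 + 80 @ $7.65 + 238 @ $6.90 + 99 @ $8.85 = $11,595.80
Difference = |$11,250.70 − $11,595.80| = $345.10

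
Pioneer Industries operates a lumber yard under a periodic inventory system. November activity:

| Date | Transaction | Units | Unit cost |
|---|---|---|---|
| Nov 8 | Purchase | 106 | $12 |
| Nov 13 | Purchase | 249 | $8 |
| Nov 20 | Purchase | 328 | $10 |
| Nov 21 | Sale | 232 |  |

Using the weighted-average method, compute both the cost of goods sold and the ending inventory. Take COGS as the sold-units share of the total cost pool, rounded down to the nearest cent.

Nov 21, sell 232: 232/683 × $6,544.00 → $2,222.85
Ending inventory (cost pool remaining) = $4,321.15

COGS = $2,222.85; ending inventory = $4,321.15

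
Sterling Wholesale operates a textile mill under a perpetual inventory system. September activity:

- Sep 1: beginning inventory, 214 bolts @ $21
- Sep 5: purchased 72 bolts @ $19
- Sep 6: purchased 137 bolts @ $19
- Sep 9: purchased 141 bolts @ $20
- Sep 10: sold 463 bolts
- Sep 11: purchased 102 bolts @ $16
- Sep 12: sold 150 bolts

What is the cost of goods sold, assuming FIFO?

COGS = $12,069

Sep 10, 463 sold [FIFO — oldest first]: 214 @ $21 + 72 @ $19 + 137 @ $19 + 40 @ $20 = $9,265
Sep 12, 150 sold [FIFO — oldest first]: 101 @ $20 + 49 @ $16 = $2,804
Total COGS = $9,265 + $2,804 = $12,069
Ending inventory: 53 @ $16 = $848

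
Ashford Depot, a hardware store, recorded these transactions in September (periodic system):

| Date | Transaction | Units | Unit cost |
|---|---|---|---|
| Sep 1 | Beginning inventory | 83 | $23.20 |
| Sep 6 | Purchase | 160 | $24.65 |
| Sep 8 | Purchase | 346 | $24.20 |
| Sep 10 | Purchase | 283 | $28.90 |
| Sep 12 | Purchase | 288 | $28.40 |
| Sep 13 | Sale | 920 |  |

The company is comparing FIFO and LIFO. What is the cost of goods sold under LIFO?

FIFO COGS: 83 @ $23.20 + 160 @ $24.65 + 346 @ $24.20 + 283 @ $28.90 + 48 @ $28.40 = $23,784.70
LIFO COGS: 288 @ $28.40 + 283 @ $28.90 + 346 @ $24.20 + 3 @ $24.65 = $24,805.05

COGS = $24,805.05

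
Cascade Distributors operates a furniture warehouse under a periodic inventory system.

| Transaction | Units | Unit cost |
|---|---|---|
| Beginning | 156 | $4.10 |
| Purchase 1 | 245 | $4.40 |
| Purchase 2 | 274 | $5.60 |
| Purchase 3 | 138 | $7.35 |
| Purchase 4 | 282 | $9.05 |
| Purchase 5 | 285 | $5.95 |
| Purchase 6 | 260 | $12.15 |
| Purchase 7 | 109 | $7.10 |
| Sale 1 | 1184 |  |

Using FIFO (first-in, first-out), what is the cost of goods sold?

COGS = $7,347.95

Sale 1 (1184) [FIFO — oldest first]: 156 @ $4.10 + 245 @ $4.40 + 274 @ $5.60 + 138 @ $7.35 + 282 @ $9.05 + 89 @ $5.95 = $7,347.95
Ending inventory: 196 @ $5.95 + 260 @ $12.15 + 109 @ $7.10 = $5,099.10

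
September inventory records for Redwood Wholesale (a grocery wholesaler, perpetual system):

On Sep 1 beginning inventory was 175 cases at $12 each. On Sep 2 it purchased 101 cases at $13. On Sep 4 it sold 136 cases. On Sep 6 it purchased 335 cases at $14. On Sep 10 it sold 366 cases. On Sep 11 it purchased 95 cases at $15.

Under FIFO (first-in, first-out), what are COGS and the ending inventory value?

COGS = $6,577; ending inventory = $2,951

Sep 4, 136 sold [FIFO — oldest first]: 136 @ $12 = $1,632
Sep 10, 366 sold [FIFO — oldest first]: 39 @ $12 + 101 @ $13 + 226 @ $14 = $4,945
Total COGS = $1,632 + $4,945 = $6,577
Ending inventory: 109 @ $14 + 95 @ $15 = $2,951
Check: goods available $9,528 = COGS $6,577 + ending $2,951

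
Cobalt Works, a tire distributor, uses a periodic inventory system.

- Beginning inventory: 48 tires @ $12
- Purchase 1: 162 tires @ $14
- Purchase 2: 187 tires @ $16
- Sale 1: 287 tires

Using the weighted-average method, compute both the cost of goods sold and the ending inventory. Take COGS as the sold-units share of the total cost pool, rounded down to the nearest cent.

COGS = $4,218.97; ending inventory = $1,617.03

Sale 1, sell 287: 287/397 × $5,836.00 → $4,218.97
Ending inventory (cost pool remaining) = $1,617.03
Check: goods available $5,836.00 = COGS $4,218.97 + ending $1,617.03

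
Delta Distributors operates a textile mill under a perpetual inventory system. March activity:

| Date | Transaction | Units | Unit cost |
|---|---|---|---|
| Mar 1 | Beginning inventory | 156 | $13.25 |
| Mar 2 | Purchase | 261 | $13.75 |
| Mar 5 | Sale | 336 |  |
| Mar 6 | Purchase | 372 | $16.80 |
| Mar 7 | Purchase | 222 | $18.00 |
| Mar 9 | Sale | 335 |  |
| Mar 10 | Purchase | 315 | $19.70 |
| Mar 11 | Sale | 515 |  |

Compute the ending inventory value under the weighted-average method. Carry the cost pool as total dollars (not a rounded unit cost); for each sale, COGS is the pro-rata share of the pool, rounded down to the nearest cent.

After Mar 1: 156 on hand, pool $2,067.00 (≈ $13.2500 each)
After Mar 2: 417 on hand, pool $5,655.75 (≈ $13.5629 each)
Mar 5, sell 336: 336/417 × $5,655.75 → $4,557.15
After Mar 6: 453 on hand, pool $7,348.20 (≈ $16.2212 each)
After Mar 7: 675 on hand, pool $11,344.20 (≈ $16.8062 each)
Mar 9, sell 335: 335/675 × $11,344.20 → $5,630.08
After Mar 10: 655 on hand, pool $11,919.62 (≈ $18.1979 each)
Mar 11, sell 515: 515/655 × $11,919.62 → $9,371.91
Total COGS = $4,557.15 + $5,630.08 + $9,371.91 = $19,559.14
Ending inventory (cost pool remaining) = $2,547.71

Ending inventory = $2,547.71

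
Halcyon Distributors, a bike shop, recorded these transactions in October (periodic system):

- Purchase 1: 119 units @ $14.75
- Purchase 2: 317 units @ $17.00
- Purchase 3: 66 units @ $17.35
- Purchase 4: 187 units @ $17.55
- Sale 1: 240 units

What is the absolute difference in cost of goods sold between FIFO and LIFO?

$389.15

FIFO COGS: 119 @ $14.75 + 121 @ $17.00 = $3,812.25
LIFO COGS: 187 @ $17.55 + 53 @ $17.35 = $4,201.40
Difference = |$3,812.25 − $4,201.40| = $389.15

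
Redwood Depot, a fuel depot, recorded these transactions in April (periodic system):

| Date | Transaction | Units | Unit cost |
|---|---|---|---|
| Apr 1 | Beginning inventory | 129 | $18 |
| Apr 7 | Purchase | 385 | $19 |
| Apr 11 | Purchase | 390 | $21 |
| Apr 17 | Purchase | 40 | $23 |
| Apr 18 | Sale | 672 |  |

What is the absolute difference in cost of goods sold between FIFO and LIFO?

FIFO COGS: 129 @ $18 + 385 @ $19 + 158 @ $21 = $12,955
LIFO COGS: 40 @ $23 + 390 @ $21 + 242 @ $19 = $13,708
Difference = |$12,955 − $13,708| = $753

$753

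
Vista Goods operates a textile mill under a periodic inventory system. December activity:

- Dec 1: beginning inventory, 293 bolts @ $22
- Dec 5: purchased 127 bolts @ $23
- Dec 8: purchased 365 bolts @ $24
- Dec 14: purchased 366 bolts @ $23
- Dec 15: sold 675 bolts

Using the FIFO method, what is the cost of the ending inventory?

Dec 15, 675 sold [FIFO — oldest first]: 293 @ $22 + 127 @ $23 + 255 @ $24 = $15,487
Ending inventory: 110 @ $24 + 366 @ $23 = $11,058
Check: goods available $26,545 = COGS $15,487 + ending $11,058

Ending inventory = $11,058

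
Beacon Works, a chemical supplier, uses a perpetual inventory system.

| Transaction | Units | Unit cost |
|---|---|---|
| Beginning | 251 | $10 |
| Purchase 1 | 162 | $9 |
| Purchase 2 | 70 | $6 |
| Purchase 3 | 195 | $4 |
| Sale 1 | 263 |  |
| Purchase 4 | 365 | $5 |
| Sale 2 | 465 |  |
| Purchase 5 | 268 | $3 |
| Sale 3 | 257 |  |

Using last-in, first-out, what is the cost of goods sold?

COGS = $4,678

Sale 1 (263) [LIFO — newest first]: 195 @ $4 + 68 @ $6 = $1,188
Sale 2 (465) [LIFO — newest first]: 365 @ $5 + 2 @ $6 + 98 @ $9 = $2,719
Sale 3 (257) [LIFO — newest first]: 257 @ $3 = $771
Total COGS = $1,188 + $2,719 + $771 = $4,678
Ending inventory: 251 @ $10 + 64 @ $9 + 11 @ $3 = $3,119
Check: goods available $7,797 = COGS $4,678 + ending $3,119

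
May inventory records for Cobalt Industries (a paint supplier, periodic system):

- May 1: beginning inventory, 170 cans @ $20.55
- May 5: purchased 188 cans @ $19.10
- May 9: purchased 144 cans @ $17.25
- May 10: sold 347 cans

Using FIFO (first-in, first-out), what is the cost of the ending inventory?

May 10, 347 sold [FIFO — oldest first]: 170 @ $20.55 + 177 @ $19.10 = $6,874.20
Ending inventory: 11 @ $19.10 + 144 @ $17.25 = $2,694.10

Ending inventory = $2,694.10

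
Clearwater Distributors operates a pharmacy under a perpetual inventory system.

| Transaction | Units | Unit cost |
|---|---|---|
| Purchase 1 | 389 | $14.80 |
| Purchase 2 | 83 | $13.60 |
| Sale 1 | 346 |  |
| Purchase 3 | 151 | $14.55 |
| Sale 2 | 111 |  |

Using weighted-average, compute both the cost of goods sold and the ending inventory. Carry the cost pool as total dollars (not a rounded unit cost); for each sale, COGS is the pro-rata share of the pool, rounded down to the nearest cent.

COGS = $6,664.80; ending inventory = $2,418.25

After Purchase 1: 389 on hand, pool $5,757.20 (≈ $14.8000 each)
After Purchase 2: 472 on hand, pool $6,886.00 (≈ $14.5890 each)
Sale 1, sell 346: 346/472 × $6,886.00 → $5,047.78
After Purchase 3: 277 on hand, pool $4,035.27 (≈ $14.5678 each)
Sale 2, sell 111: 111/277 × $4,035.27 → $1,617.02
Total COGS = $5,047.78 + $1,617.02 = $6,664.80
Ending inventory (cost pool remaining) = $2,418.25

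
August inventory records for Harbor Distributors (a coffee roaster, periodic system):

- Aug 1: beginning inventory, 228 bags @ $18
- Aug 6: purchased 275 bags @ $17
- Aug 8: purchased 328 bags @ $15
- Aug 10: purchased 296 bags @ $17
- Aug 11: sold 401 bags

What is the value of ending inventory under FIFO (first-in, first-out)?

Ending inventory = $11,686

Aug 11, 401 sold [FIFO — oldest first]: 228 @ $18 + 173 @ $17 = $7,045
Ending inventory: 102 @ $17 + 328 @ $15 + 296 @ $17 = $11,686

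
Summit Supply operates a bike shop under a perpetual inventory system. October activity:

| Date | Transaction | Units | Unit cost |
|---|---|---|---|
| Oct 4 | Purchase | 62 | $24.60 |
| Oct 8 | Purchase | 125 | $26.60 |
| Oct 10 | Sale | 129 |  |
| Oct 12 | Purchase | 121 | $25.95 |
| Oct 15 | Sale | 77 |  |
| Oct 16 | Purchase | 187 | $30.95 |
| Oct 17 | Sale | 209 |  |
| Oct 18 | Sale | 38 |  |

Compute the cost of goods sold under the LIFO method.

Oct 10, 129 sold [LIFO — newest first]: 125 @ $26.60 + 4 @ $24.60 = $3,423.40
Oct 15, 77 sold [LIFO — newest first]: 77 @ $25.95 = $1,998.15
Oct 17, 209 sold [LIFO — newest first]: 187 @ $30.95 + 22 @ $25.95 = $6,358.55
Oct 18, 38 sold [LIFO — newest first]: 22 @ $25.95 + 16 @ $24.60 = $964.50
Total COGS = $3,423.40 + $1,998.15 + $6,358.55 + $964.50 = $12,744.60
Ending inventory: 42 @ $24.60 = $1,033.20
Check: goods available $13,777.80 = COGS $12,744.60 + ending $1,033.20

COGS = $12,744.60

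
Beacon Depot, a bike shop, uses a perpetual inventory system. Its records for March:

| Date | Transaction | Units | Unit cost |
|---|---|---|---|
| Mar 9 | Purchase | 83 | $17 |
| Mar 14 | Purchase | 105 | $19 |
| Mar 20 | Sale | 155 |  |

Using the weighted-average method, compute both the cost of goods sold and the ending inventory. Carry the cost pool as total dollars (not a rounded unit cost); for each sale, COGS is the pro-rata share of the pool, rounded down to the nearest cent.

After Mar 9: 83 on hand, pool $1,411.00 (≈ $17.0000 each)
After Mar 14: 188 on hand, pool $3,406.00 (≈ $18.1170 each)
Mar 20, sell 155: 155/188 × $3,406.00 → $2,808.13
Ending inventory (cost pool remaining) = $597.87

COGS = $2,808.13; ending inventory = $597.87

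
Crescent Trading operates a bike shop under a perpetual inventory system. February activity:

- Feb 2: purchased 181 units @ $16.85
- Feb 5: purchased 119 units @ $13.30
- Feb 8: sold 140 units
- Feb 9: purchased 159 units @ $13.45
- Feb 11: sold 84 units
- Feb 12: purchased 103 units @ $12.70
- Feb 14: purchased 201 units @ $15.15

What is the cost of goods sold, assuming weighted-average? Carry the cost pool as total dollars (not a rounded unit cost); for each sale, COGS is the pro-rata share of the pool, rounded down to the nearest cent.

COGS = $3,375.57

After Feb 2: 181 on hand, pool $3,049.85 (≈ $16.8500 each)
After Feb 5: 300 on hand, pool $4,632.55 (≈ $15.4418 each)
Feb 8, sell 140: 140/300 × $4,632.55 → $2,161.85
After Feb 9: 319 on hand, pool $4,609.25 (≈ $14.4491 each)
Feb 11, sell 84: 84/319 × $4,609.25 → $1,213.72
After Feb 12: 338 on hand, pool $4,703.63 (≈ $13.9161 each)
After Feb 14: 539 on hand, pool $7,748.78 (≈ $14.3762 each)
Total COGS = $2,161.85 + $1,213.72 = $3,375.57
Ending inventory (cost pool remaining) = $7,748.78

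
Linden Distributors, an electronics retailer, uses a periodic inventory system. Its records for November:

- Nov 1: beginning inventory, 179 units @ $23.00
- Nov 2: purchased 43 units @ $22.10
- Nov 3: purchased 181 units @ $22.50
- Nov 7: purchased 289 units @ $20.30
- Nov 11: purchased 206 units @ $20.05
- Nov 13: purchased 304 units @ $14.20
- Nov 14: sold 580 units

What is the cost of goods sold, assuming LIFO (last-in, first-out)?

Nov 14, 580 sold [LIFO — newest first]: 304 @ $14.20 + 206 @ $20.05 + 70 @ $20.30 = $9,868.10
Ending inventory: 179 @ $23.00 + 43 @ $22.10 + 181 @ $22.50 + 219 @ $20.30 = $13,585.50

COGS = $9,868.10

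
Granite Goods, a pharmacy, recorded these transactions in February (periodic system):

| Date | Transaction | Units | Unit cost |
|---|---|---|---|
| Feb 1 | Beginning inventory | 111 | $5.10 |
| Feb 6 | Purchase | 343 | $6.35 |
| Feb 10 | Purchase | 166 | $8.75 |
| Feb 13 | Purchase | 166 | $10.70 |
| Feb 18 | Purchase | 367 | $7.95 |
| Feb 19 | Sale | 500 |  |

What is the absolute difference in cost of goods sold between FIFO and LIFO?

FIFO COGS: 111 @ $5.10 + 343 @ $6.35 + 46 @ $8.75 = $3,146.65
LIFO COGS: 367 @ $7.95 + 133 @ $10.70 = $4,340.75
Difference = |$3,146.65 − $4,340.75| = $1,194.10

$1,194.10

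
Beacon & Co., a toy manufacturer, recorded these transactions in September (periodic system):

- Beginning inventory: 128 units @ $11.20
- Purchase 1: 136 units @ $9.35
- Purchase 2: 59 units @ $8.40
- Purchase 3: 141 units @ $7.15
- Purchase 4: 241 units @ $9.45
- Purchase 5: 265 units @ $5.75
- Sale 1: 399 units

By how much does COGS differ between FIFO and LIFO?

FIFO COGS: 128 @ $11.20 + 136 @ $9.35 + 59 @ $8.40 + 76 @ $7.15 = $3,744.20
LIFO COGS: 265 @ $5.75 + 134 @ $9.45 = $2,790.05
Difference = |$3,744.20 − $2,790.05| = $954.15

$954.15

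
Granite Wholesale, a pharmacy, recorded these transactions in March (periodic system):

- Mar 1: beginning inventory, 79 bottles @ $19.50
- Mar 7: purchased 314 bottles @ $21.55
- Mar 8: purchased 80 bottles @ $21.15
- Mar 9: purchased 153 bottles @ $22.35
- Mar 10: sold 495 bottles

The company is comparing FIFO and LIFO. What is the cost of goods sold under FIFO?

COGS = $10,490.90

FIFO COGS: 79 @ $19.50 + 314 @ $21.55 + 80 @ $21.15 + 22 @ $22.35 = $10,490.90
LIFO COGS: 153 @ $22.35 + 80 @ $21.15 + 262 @ $21.55 = $10,757.65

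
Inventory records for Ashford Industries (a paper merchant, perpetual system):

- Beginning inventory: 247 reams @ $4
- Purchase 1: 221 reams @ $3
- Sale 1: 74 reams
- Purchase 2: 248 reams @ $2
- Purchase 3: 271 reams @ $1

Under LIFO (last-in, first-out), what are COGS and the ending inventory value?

Sale 1 (74) [LIFO — newest first]: 74 @ $3 = $222
Ending inventory: 247 @ $4 + 147 @ $3 + 248 @ $2 + 271 @ $1 = $2,196

COGS = $222; ending inventory = $2,196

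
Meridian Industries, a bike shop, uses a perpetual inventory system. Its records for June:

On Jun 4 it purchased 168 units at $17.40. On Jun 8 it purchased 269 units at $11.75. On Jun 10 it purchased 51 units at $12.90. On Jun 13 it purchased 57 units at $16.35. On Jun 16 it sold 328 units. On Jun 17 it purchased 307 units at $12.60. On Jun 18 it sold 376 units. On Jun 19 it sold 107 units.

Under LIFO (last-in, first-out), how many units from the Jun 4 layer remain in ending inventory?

Jun 16, 328 sold [LIFO — newest first]: 57 @ $16.35 + 51 @ $12.90 + 220 @ $11.75 = $4,174.85
Jun 18, 376 sold [LIFO — newest first]: 307 @ $12.60 + 49 @ $11.75 + 20 @ $17.40 = $4,791.95
Jun 19, 107 sold [LIFO — newest first]: 107 @ $17.40 = $1,861.80
Total COGS = $4,174.85 + $4,791.95 + $1,861.80 = $10,828.60
Ending inventory: 41 @ $17.40 = $713.40
Check: goods available $11,542.00 = COGS $10,828.60 + ending $713.40

41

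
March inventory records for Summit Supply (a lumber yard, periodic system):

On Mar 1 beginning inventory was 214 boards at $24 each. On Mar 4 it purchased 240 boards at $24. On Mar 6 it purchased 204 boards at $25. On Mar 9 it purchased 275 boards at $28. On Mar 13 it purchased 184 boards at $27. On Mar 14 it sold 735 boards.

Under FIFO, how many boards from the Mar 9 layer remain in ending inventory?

Mar 14, 735 sold [FIFO — oldest first]: 214 @ $24 + 240 @ $24 + 204 @ $25 + 77 @ $28 = $18,152
Ending inventory: 198 @ $28 + 184 @ $27 = $10,512

198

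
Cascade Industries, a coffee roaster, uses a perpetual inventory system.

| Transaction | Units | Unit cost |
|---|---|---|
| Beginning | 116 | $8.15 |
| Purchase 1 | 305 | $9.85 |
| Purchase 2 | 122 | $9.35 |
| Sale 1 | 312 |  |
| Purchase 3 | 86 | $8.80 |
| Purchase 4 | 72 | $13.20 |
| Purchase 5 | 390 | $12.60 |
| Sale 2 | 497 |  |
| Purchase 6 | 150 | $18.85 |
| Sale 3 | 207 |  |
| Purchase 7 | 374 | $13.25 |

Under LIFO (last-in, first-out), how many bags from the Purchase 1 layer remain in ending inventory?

Sale 1 (312) [LIFO — newest first]: 122 @ $9.35 + 190 @ $9.85 = $3,012.20
Sale 2 (497) [LIFO — newest first]: 390 @ $12.60 + 72 @ $13.20 + 35 @ $8.80 = $6,172.40
Sale 3 (207) [LIFO — newest first]: 150 @ $18.85 + 51 @ $8.80 + 6 @ $9.85 = $3,335.40
Total COGS = $3,012.20 + $6,172.40 + $3,335.40 = $12,520.00
Ending inventory: 116 @ $8.15 + 109 @ $9.85 + 374 @ $13.25 = $6,974.55

109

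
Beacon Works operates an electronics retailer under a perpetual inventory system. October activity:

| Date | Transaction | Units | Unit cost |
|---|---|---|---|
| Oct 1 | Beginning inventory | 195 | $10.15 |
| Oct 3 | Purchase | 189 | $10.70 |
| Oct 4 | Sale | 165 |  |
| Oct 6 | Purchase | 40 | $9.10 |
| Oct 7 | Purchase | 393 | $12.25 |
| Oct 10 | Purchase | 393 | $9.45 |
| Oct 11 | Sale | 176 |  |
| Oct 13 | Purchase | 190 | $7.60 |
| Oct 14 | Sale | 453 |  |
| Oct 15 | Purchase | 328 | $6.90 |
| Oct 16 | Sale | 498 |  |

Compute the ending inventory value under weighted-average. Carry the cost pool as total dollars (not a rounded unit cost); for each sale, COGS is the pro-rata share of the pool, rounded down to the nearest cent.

After Oct 1: 195 on hand, pool $1,979.25 (≈ $10.1500 each)
After Oct 3: 384 on hand, pool $4,001.55 (≈ $10.4207 each)
Oct 4, sell 165: 165/384 × $4,001.55 → $1,719.41
After Oct 6: 259 on hand, pool $2,646.14 (≈ $10.2168 each)
After Oct 7: 652 on hand, pool $7,460.39 (≈ $11.4423 each)
After Oct 10: 1045 on hand, pool $11,174.24 (≈ $10.6931 each)
Oct 11, sell 176: 176/1045 × $11,174.24 → $1,881.97
After Oct 13: 1059 on hand, pool $10,736.27 (≈ $10.1381 each)
Oct 14, sell 453: 453/1059 × $10,736.27 → $4,592.56
After Oct 15: 934 on hand, pool $8,406.91 (≈ $9.0010 each)
Oct 16, sell 498: 498/934 × $8,406.91 → $4,482.48
Total COGS = $1,719.41 + $1,881.97 + $4,592.56 + $4,482.48 = $12,676.42
Ending inventory (cost pool remaining) = $3,924.43

Ending inventory = $3,924.43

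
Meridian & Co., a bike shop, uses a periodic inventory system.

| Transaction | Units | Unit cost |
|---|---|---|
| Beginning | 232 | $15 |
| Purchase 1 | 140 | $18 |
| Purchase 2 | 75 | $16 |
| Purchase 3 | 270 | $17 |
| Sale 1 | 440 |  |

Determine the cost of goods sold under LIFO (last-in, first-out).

COGS = $7,500

Sale 1 (440) [LIFO — newest first]: 270 @ $17 + 75 @ $16 + 95 @ $18 = $7,500
Ending inventory: 232 @ $15 + 45 @ $18 = $4,290
Check: goods available $11,790 = COGS $7,500 + ending $4,290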